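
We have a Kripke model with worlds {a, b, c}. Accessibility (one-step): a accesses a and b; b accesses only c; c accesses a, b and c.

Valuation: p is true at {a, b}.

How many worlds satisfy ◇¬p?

a: successors {a, b}; ¬p there: a:F, b:F. ✗
b: successors {c}; ¬p there: c:T. ✓
c: successors {a, b, c}; ¬p there: a:F, b:F, c:T. ✓
Satisfying worlds: {b, c}.

2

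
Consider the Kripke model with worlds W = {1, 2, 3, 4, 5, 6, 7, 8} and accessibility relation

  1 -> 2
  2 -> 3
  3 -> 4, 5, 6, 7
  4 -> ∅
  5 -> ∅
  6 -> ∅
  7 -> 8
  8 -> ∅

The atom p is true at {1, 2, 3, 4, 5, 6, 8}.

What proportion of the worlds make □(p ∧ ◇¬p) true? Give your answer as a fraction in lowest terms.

1: successors {2}; p ∧ ◇¬p there: 2:F. ✗
2: successors {3}; p ∧ ◇¬p there: 3:T. ✓
3: successors {4, 5, 6, 7}; p ∧ ◇¬p there: 4:F, 5:F, 6:F, 7:F. ✗
4: no successors, so □(p ∧ ◇¬p) holds vacuously. ✓
5: no successors, so □(p ∧ ◇¬p) holds vacuously. ✓
6: no successors, so □(p ∧ ◇¬p) holds vacuously. ✓
7: successors {8}; p ∧ ◇¬p there: 8:F. ✗
8: no successors, so □(p ∧ ◇¬p) holds vacuously. ✓
That's 5 of 8 worlds, so 5/8.

5/8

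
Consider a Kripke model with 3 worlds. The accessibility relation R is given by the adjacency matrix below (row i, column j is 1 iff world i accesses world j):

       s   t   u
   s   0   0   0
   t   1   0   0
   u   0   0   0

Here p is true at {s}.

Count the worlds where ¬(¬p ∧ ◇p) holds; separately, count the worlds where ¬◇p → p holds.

For ¬(¬p ∧ ◇p):
s: ¬p ∧ ◇p is F. ✓
t: ¬p ∧ ◇p is T. ✗
u: ¬p ∧ ◇p is F. ✓
— 2 worlds.
For ¬◇p → p:
s: ¬◇p is T, p is T. ✓
t: ¬◇p is F, p is F. ✓
u: ¬◇p is T, p is F. ✗
— 2 worlds.

2 and 2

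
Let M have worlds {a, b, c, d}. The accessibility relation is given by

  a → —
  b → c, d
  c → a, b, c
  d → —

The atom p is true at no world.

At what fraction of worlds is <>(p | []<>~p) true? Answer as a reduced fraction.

a: no successors, so <>(p | []<>~p) fails. ✗
b: successors {c, d}; p | []<>~p there: c:F, d:T. ✓
c: successors {a, b, c}; p | []<>~p there: a:T, b:F, c:F. ✓
d: no successors, so <>(p | []<>~p) fails. ✗
That's 2 of 4 worlds, so 2/4 = 1/2.

1/2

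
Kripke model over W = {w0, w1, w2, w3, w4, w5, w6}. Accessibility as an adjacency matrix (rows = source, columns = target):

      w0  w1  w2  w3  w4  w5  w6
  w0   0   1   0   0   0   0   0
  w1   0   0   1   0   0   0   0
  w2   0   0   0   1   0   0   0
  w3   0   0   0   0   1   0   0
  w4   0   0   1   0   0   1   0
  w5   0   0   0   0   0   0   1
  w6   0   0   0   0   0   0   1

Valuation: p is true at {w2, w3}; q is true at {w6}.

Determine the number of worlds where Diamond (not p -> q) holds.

5

w0: successors {w1}; not p -> q there: w1:F. ✗
w1: successors {w2}; not p -> q there: w2:T. ✓
w2: successors {w3}; not p -> q there: w3:T. ✓
w3: successors {w4}; not p -> q there: w4:F. ✗
w4: successors {w2, w5}; not p -> q there: w2:T, w5:F. ✓
w5: successors {w6}; not p -> q there: w6:T. ✓
w6: successors {w6}; not p -> q there: w6:T. ✓
Satisfying worlds: {w1, w2, w4, w5, w6}.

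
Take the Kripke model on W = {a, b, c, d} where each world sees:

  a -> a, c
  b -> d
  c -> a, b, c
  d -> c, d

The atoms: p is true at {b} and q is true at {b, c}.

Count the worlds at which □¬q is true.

1

a: successors {a, c}; ¬q there: a:T, c:F. ✗
b: successors {d}; ¬q there: d:T. ✓
c: successors {a, b, c}; ¬q there: a:T, b:F, c:F. ✗
d: successors {c, d}; ¬q there: c:F, d:T. ✗
Satisfying worlds: {b}.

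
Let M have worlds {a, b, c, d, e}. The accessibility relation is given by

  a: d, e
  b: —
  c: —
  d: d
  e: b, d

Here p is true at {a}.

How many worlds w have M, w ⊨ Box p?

a: successors {d, e}; p there: d:F, e:F. ✗
b: no successors, so Box p holds vacuously. ✓
c: no successors, so Box p holds vacuously. ✓
d: successors {d}; p there: d:F. ✗
e: successors {b, d}; p there: b:F, d:F. ✗
Satisfying worlds: {b, c}.

2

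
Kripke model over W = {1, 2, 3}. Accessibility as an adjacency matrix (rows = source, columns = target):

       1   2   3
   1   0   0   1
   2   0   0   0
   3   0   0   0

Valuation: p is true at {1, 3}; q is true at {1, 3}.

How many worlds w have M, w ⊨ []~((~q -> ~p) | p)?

1: successors {3}; ~((~q -> ~p) | p) there: 3:F. ✗
2: no successors, so []~((~q -> ~p) | p) holds vacuously. ✓
3: no successors, so []~((~q -> ~p) | p) holds vacuously. ✓
Satisfying worlds: {2, 3}.

2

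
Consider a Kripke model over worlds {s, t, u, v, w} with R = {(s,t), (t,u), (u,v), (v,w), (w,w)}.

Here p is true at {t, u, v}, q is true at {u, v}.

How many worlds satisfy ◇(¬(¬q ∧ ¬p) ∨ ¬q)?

s: successors {t}; ¬(¬q ∧ ¬p) ∨ ¬q there: t:T. ✓
t: successors {u}; ¬(¬q ∧ ¬p) ∨ ¬q there: u:T. ✓
u: successors {v}; ¬(¬q ∧ ¬p) ∨ ¬q there: v:T. ✓
v: successors {w}; ¬(¬q ∧ ¬p) ∨ ¬q there: w:T. ✓
w: successors {w}; ¬(¬q ∧ ¬p) ∨ ¬q there: w:T. ✓
Satisfying worlds: {s, t, u, v, w}.

5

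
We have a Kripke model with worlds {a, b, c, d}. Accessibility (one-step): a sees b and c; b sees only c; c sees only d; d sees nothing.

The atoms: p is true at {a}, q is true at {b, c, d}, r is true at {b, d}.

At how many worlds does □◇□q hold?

3

a: successors {b, c}; ◇□q there: b:T, c:T. ✓
b: successors {c}; ◇□q there: c:T. ✓
c: successors {d}; ◇□q there: d:F. ✗
d: no successors, so □◇□q holds vacuously. ✓
Satisfying worlds: {a, b, d}.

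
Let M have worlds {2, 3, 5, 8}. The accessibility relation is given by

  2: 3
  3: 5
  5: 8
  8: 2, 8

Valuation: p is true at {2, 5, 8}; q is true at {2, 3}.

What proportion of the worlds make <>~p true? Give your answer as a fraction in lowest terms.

1/4

2: successors {3}; ~p there: 3:T. ✓
3: successors {5}; ~p there: 5:F. ✗
5: successors {8}; ~p there: 8:F. ✗
8: successors {2, 8}; ~p there: 2:F, 8:F. ✗
That's 1 of 4 worlds, so 1/4.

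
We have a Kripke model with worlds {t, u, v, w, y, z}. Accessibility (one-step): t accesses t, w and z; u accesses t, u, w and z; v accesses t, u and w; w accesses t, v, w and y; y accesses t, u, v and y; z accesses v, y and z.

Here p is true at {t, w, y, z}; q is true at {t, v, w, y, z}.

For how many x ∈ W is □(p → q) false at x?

0

t: successors {t, w, z}; p → q there: t:T, w:T, z:T. ✓
u: successors {t, u, w, z}; p → q there: t:T, u:T, w:T, z:T. ✓
v: successors {t, u, w}; p → q there: t:T, u:T, w:T. ✓
w: successors {t, v, w, y}; p → q there: t:T, v:T, w:T, y:T. ✓
y: successors {t, u, v, y}; p → q there: t:T, u:T, v:T, y:T. ✓
z: successors {v, y, z}; p → q there: v:T, y:T, z:T. ✓
Satisfying worlds: {t, u, v, w, y, z}.
So □(p → q) fails at the other 0 worlds.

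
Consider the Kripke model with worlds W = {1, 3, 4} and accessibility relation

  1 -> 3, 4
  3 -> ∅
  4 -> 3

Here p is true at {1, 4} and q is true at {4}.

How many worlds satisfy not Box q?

1: Box q is F. ✓
3: Box q is T. ✗
4: Box q is F. ✓
Satisfying worlds: {1, 4}.

2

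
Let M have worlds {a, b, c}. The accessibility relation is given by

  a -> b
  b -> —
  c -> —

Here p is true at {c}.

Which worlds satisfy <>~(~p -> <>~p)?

{a}

a: successors {b}; ~(~p -> <>~p) there: b:T. ✓
b: no successors, so <>~(~p -> <>~p) fails. ✗
c: no successors, so <>~(~p -> <>~p) fails. ✗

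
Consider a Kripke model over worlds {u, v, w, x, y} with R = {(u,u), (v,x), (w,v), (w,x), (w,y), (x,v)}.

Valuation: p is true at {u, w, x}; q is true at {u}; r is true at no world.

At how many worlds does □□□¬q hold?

u: successors {u}; □□¬q there: u:F. ✗
v: successors {x}; □□¬q there: x:T. ✓
w: successors {v, x, y}; □□¬q there: v:T, x:T, y:T. ✓
x: successors {v}; □□¬q there: v:T. ✓
y: no successors, so □□□¬q holds vacuously. ✓
Satisfying worlds: {v, w, x, y}.

4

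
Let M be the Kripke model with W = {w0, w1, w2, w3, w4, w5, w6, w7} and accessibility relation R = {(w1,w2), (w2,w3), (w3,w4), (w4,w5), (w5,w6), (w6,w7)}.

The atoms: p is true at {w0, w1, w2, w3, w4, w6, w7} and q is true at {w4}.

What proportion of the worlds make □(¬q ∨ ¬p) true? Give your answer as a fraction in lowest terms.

w0: no successors, so □(¬q ∨ ¬p) holds vacuously. ✓
w1: successors {w2}; ¬q ∨ ¬p there: w2:T. ✓
w2: successors {w3}; ¬q ∨ ¬p there: w3:T. ✓
w3: successors {w4}; ¬q ∨ ¬p there: w4:F. ✗
w4: successors {w5}; ¬q ∨ ¬p there: w5:T. ✓
w5: successors {w6}; ¬q ∨ ¬p there: w6:T. ✓
w6: successors {w7}; ¬q ∨ ¬p there: w7:T. ✓
w7: no successors, so □(¬q ∨ ¬p) holds vacuously. ✓
That's 7 of 8 worlds, so 7/8.

7/8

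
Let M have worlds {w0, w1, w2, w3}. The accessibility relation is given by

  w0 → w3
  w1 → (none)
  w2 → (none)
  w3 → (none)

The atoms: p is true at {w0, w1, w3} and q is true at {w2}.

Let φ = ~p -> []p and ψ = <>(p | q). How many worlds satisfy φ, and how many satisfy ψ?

For ~p -> []p:
w0: ~p is F, []p is T. ✓
w1: ~p is F, []p is T. ✓
w2: ~p is T, []p is T. ✓
w3: ~p is F, []p is T. ✓
— 4 worlds.
For <>(p | q):
w0: successors {w3}; p | q there: w3:T. ✓
w1: no successors, so <>(p | q) fails. ✗
w2: no successors, so <>(p | q) fails. ✗
w3: no successors, so <>(p | q) fails. ✗
— 1 world.

4 and 1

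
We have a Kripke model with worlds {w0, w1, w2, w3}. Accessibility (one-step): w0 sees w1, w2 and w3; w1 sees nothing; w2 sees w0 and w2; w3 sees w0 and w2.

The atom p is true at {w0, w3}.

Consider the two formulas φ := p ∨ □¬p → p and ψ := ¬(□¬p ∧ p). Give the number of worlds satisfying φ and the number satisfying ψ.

3 and 4

For p ∨ □¬p → p:
w0: p ∨ □¬p is T, p is T. ✓
w1: p ∨ □¬p is T, p is F. ✗
w2: p ∨ □¬p is F, p is F. ✓
w3: p ∨ □¬p is T, p is T. ✓
— 3 worlds.
For ¬(□¬p ∧ p):
w0: □¬p ∧ p is F. ✓
w1: □¬p ∧ p is F. ✓
w2: □¬p ∧ p is F. ✓
w3: □¬p ∧ p is F. ✓
— 4 worlds.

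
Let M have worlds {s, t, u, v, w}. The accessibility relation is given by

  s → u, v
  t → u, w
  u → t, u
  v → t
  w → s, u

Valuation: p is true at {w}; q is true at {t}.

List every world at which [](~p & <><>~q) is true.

{s, u, v, w}

s: successors {u, v}; ~p & <><>~q there: u:T, v:T. ✓
t: successors {u, w}; ~p & <><>~q there: u:T, w:F. ✗
u: successors {t, u}; ~p & <><>~q there: t:T, u:T. ✓
v: successors {t}; ~p & <><>~q there: t:T. ✓
w: successors {s, u}; ~p & <><>~q there: s:T, u:T. ✓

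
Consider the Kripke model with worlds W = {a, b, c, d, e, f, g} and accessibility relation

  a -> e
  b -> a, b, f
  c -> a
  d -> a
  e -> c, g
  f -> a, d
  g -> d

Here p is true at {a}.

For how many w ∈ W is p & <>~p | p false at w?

6

a: p & <>~p is T, p is T. ✓
b: p & <>~p is F, p is F. ✗
c: p & <>~p is F, p is F. ✗
d: p & <>~p is F, p is F. ✗
e: p & <>~p is F, p is F. ✗
f: p & <>~p is F, p is F. ✗
g: p & <>~p is F, p is F. ✗
Satisfying worlds: {a}.
So p & <>~p | p fails at the other 6 worlds.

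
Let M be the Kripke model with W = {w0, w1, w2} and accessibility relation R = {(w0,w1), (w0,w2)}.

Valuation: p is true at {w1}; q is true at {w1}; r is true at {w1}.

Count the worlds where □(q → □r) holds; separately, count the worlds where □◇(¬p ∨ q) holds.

For □(q → □r):
w0: successors {w1, w2}; q → □r there: w1:T, w2:T. ✓
w1: no successors, so □(q → □r) holds vacuously. ✓
w2: no successors, so □(q → □r) holds vacuously. ✓
— 3 worlds.
For □◇(¬p ∨ q):
w0: successors {w1, w2}; ◇(¬p ∨ q) there: w1:F, w2:F. ✗
w1: no successors, so □◇(¬p ∨ q) holds vacuously. ✓
w2: no successors, so □◇(¬p ∨ q) holds vacuously. ✓
— 2 worlds.

3 and 2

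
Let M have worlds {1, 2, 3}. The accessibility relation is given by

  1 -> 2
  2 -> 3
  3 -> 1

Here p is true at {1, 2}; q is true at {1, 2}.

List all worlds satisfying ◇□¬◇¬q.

1: successors {2}; □¬◇¬q there: 2:T. ✓
2: successors {3}; □¬◇¬q there: 3:T. ✓
3: successors {1}; □¬◇¬q there: 1:F. ✗

{1, 2}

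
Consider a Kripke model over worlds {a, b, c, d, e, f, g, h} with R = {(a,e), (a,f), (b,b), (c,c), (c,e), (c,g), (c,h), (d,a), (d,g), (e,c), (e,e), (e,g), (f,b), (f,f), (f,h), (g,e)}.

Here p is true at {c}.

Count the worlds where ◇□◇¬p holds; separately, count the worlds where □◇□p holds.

For ◇□◇¬p:
a: successors {e, f}; □◇¬p there: e:T, f:F. ✓
b: successors {b}; □◇¬p there: b:T. ✓
c: successors {c, e, g, h}; □◇¬p there: c:F, e:T, g:T, h:T. ✓
d: successors {a, g}; □◇¬p there: a:T, g:T. ✓
e: successors {c, e, g}; □◇¬p there: c:F, e:T, g:T. ✓
f: successors {b, f, h}; □◇¬p there: b:T, f:F, h:T. ✓
g: successors {e}; □◇¬p there: e:T. ✓
h: no successors, so ◇□◇¬p fails. ✗
— 7 worlds.
For □◇□p:
a: successors {e, f}; ◇□p there: e:F, f:T. ✗
b: successors {b}; ◇□p there: b:F. ✗
c: successors {c, e, g, h}; ◇□p there: c:T, e:F, g:F, h:F. ✗
d: successors {a, g}; ◇□p there: a:F, g:F. ✗
e: successors {c, e, g}; ◇□p there: c:T, e:F, g:F. ✗
f: successors {b, f, h}; ◇□p there: b:F, f:T, h:F. ✗
g: successors {e}; ◇□p there: e:F. ✗
h: no successors, so □◇□p holds vacuously. ✓
— 1 world.

7 and 1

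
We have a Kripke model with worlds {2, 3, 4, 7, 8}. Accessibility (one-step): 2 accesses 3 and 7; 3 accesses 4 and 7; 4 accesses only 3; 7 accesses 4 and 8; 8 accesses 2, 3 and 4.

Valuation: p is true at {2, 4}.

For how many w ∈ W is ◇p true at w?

3

2: successors {3, 7}; p there: 3:F, 7:F. ✗
3: successors {4, 7}; p there: 4:T, 7:F. ✓
4: successors {3}; p there: 3:F. ✗
7: successors {4, 8}; p there: 4:T, 8:F. ✓
8: successors {2, 3, 4}; p there: 2:T, 3:F, 4:T. ✓
Satisfying worlds: {3, 7, 8}.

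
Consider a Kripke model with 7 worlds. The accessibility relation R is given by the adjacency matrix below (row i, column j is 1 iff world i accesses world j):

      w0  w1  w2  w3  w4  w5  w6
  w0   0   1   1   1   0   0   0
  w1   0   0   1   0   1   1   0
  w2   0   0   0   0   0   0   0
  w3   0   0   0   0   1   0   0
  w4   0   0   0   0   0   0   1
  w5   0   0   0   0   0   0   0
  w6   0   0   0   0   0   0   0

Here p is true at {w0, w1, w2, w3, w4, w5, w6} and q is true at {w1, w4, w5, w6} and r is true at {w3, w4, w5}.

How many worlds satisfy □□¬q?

4

w0: successors {w1, w2, w3}; □¬q there: w1:F, w2:T, w3:F. ✗
w1: successors {w2, w4, w5}; □¬q there: w2:T, w4:F, w5:T. ✗
w2: no successors, so □□¬q holds vacuously. ✓
w3: successors {w4}; □¬q there: w4:F. ✗
w4: successors {w6}; □¬q there: w6:T. ✓
w5: no successors, so □□¬q holds vacuously. ✓
w6: no successors, so □□¬q holds vacuously. ✓
Satisfying worlds: {w2, w4, w5, w6}.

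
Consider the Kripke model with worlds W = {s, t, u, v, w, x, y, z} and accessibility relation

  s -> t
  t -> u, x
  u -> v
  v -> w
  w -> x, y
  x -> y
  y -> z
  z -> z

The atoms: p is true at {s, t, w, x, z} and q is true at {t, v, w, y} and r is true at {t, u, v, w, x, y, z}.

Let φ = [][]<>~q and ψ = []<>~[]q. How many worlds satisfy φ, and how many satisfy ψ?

5 and 6

For [][]<>~q:
s: successors {t}; []<>~q there: t:F. ✗
t: successors {u, x}; []<>~q there: u:F, x:T. ✗
u: successors {v}; []<>~q there: v:T. ✓
v: successors {w}; []<>~q there: w:F. ✗
w: successors {x, y}; []<>~q there: x:T, y:T. ✓
x: successors {y}; []<>~q there: y:T. ✓
y: successors {z}; []<>~q there: z:T. ✓
z: successors {z}; []<>~q there: z:T. ✓
— 5 worlds.
For []<>~[]q:
s: successors {t}; <>~[]q there: t:F. ✗
t: successors {u, x}; <>~[]q there: u:F, x:T. ✗
u: successors {v}; <>~[]q there: v:T. ✓
v: successors {w}; <>~[]q there: w:T. ✓
w: successors {x, y}; <>~[]q there: x:T, y:T. ✓
x: successors {y}; <>~[]q there: y:T. ✓
y: successors {z}; <>~[]q there: z:T. ✓
z: successors {z}; <>~[]q there: z:T. ✓
— 6 worlds.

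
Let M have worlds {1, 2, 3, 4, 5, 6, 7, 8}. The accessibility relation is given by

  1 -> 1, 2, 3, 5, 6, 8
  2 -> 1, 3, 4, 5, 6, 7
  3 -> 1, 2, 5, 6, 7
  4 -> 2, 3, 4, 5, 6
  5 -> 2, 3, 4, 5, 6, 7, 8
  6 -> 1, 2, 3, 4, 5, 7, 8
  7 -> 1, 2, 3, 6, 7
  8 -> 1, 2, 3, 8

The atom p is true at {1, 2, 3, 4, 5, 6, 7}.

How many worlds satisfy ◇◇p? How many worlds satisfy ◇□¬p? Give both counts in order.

8 and 0

For ◇◇p:
1: successors {1, 2, 3, 5, 6, 8}; ◇p there: 1:T, 2:T, 3:T, 5:T, 6:T, 8:T. ✓
2: successors {1, 3, 4, 5, 6, 7}; ◇p there: 1:T, 3:T, 4:T, 5:T, 6:T, 7:T. ✓
3: successors {1, 2, 5, 6, 7}; ◇p there: 1:T, 2:T, 5:T, 6:T, 7:T. ✓
4: successors {2, 3, 4, 5, 6}; ◇p there: 2:T, 3:T, 4:T, 5:T, 6:T. ✓
5: successors {2, 3, 4, 5, 6, 7, 8}; ◇p there: 2:T, 3:T, 4:T, 5:T, 6:T, 7:T, 8:T. ✓
6: successors {1, 2, 3, 4, 5, 7, 8}; ◇p there: 1:T, 2:T, 3:T, 4:T, 5:T, 7:T, 8:T. ✓
7: successors {1, 2, 3, 6, 7}; ◇p there: 1:T, 2:T, 3:T, 6:T, 7:T. ✓
8: successors {1, 2, 3, 8}; ◇p there: 1:T, 2:T, 3:T, 8:T. ✓
— 8 worlds.
For ◇□¬p:
1: successors {1, 2, 3, 5, 6, 8}; □¬p there: 1:F, 2:F, 3:F, 5:F, 6:F, 8:F. ✗
2: successors {1, 3, 4, 5, 6, 7}; □¬p there: 1:F, 3:F, 4:F, 5:F, 6:F, 7:F. ✗
3: successors {1, 2, 5, 6, 7}; □¬p there: 1:F, 2:F, 5:F, 6:F, 7:F. ✗
4: successors {2, 3, 4, 5, 6}; □¬p there: 2:F, 3:F, 4:F, 5:F, 6:F. ✗
5: successors {2, 3, 4, 5, 6, 7, 8}; □¬p there: 2:F, 3:F, 4:F, 5:F, 6:F, 7:F, 8:F. ✗
6: successors {1, 2, 3, 4, 5, 7, 8}; □¬p there: 1:F, 2:F, 3:F, 4:F, 5:F, 7:F, 8:F. ✗
7: successors {1, 2, 3, 6, 7}; □¬p there: 1:F, 2:F, 3:F, 6:F, 7:F. ✗
8: successors {1, 2, 3, 8}; □¬p there: 1:F, 2:F, 3:F, 8:F. ✗
— 0 worlds.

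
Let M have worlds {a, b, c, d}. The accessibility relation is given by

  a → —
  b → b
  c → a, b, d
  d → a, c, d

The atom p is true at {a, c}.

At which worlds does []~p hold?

a: no successors, so []~p holds vacuously. ✓
b: successors {b}; ~p there: b:T. ✓
c: successors {a, b, d}; ~p there: a:F, b:T, d:T. ✗
d: successors {a, c, d}; ~p there: a:F, c:F, d:T. ✗

{a, b}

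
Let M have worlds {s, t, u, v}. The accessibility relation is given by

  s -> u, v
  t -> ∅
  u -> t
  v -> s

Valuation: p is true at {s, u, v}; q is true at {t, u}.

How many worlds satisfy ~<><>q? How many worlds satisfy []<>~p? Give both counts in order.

2 and 1

For ~<><>q:
s: <><>q is T. ✗
t: <><>q is F. ✓
u: <><>q is F. ✓
v: <><>q is T. ✗
— 2 worlds.
For []<>~p:
s: successors {u, v}; <>~p there: u:T, v:F. ✗
t: no successors, so []<>~p holds vacuously. ✓
u: successors {t}; <>~p there: t:F. ✗
v: successors {s}; <>~p there: s:F. ✗
— 1 world.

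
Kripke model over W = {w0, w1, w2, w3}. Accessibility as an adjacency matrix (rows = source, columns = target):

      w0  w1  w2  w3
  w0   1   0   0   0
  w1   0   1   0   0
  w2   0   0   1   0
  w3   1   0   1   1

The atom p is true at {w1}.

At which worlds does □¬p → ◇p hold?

{w1}

w0: □¬p is T, ◇p is F. ✗
w1: □¬p is F, ◇p is T. ✓
w2: □¬p is T, ◇p is F. ✗
w3: □¬p is T, ◇p is F. ✗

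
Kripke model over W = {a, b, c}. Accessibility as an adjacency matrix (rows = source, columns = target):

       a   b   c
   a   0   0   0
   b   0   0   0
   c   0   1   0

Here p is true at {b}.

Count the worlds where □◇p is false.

1

a: no successors, so □◇p holds vacuously. ✓
b: no successors, so □◇p holds vacuously. ✓
c: successors {b}; ◇p there: b:F. ✗
Satisfying worlds: {a, b}.
So □◇p fails at the other 1 world.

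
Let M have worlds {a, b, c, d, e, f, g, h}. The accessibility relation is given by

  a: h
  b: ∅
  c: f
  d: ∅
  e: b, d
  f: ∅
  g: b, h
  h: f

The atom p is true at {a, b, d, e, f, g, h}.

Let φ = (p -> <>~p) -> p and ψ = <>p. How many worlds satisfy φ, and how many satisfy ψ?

7 and 5

For (p -> <>~p) -> p:
a: p -> <>~p is F, p is T. ✓
b: p -> <>~p is F, p is T. ✓
c: p -> <>~p is T, p is F. ✗
d: p -> <>~p is F, p is T. ✓
e: p -> <>~p is F, p is T. ✓
f: p -> <>~p is F, p is T. ✓
g: p -> <>~p is F, p is T. ✓
h: p -> <>~p is F, p is T. ✓
— 7 worlds.
For <>p:
a: successors {h}; p there: h:T. ✓
b: no successors, so <>p fails. ✗
c: successors {f}; p there: f:T. ✓
d: no successors, so <>p fails. ✗
e: successors {b, d}; p there: b:T, d:T. ✓
f: no successors, so <>p fails. ✗
g: successors {b, h}; p there: b:T, h:T. ✓
h: successors {f}; p there: f:T. ✓
— 5 worlds.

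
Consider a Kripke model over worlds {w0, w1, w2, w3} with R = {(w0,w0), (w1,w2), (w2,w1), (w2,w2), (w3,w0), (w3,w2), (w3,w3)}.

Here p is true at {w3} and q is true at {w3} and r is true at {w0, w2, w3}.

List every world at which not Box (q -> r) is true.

w0: Box (q -> r) is T. ✗
w1: Box (q -> r) is T. ✗
w2: Box (q -> r) is T. ✗
w3: Box (q -> r) is T. ✗

∅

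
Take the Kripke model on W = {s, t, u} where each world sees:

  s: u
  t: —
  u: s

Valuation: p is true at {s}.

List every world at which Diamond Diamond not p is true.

s: successors {u}; Diamond not p there: u:F. ✗
t: no successors, so Diamond Diamond not p fails. ✗
u: successors {s}; Diamond not p there: s:T. ✓

{u}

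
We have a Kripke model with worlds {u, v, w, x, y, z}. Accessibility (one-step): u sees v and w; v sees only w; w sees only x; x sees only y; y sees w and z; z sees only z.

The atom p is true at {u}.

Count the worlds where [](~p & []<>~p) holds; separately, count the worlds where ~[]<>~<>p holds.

6 and 0

For [](~p & []<>~p):
u: successors {v, w}; ~p & []<>~p there: v:T, w:T. ✓
v: successors {w}; ~p & []<>~p there: w:T. ✓
w: successors {x}; ~p & []<>~p there: x:T. ✓
x: successors {y}; ~p & []<>~p there: y:T. ✓
y: successors {w, z}; ~p & []<>~p there: w:T, z:T. ✓
z: successors {z}; ~p & []<>~p there: z:T. ✓
— 6 worlds.
For ~[]<>~<>p:
u: []<>~<>p is T. ✗
v: []<>~<>p is T. ✗
w: []<>~<>p is T. ✗
x: []<>~<>p is T. ✗
y: []<>~<>p is T. ✗
z: []<>~<>p is T. ✗
— 0 worlds.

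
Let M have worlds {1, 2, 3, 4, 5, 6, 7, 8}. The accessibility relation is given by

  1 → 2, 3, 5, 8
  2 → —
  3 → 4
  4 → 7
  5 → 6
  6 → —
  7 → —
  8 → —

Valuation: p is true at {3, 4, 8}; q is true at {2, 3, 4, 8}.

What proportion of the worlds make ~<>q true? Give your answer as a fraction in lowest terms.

1: <>q is T. ✗
2: <>q is F. ✓
3: <>q is T. ✗
4: <>q is F. ✓
5: <>q is F. ✓
6: <>q is F. ✓
7: <>q is F. ✓
8: <>q is F. ✓
That's 6 of 8 worlds, so 6/8 = 3/4.

3/4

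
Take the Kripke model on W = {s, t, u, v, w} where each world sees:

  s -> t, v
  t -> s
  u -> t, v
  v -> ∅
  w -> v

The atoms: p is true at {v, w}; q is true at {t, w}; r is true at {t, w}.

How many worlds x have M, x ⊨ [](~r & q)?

1

s: successors {t, v}; ~r & q there: t:F, v:F. ✗
t: successors {s}; ~r & q there: s:F. ✗
u: successors {t, v}; ~r & q there: t:F, v:F. ✗
v: no successors, so [](~r & q) holds vacuously. ✓
w: successors {v}; ~r & q there: v:F. ✗
Satisfying worlds: {v}.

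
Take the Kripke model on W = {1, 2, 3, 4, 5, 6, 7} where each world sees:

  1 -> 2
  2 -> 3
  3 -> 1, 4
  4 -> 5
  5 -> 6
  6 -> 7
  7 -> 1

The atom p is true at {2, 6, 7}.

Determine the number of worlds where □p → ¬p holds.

1: □p is T, ¬p is T. ✓
2: □p is F, ¬p is F. ✓
3: □p is F, ¬p is T. ✓
4: □p is F, ¬p is T. ✓
5: □p is T, ¬p is T. ✓
6: □p is T, ¬p is F. ✗
7: □p is F, ¬p is F. ✓
Satisfying worlds: {1, 2, 3, 4, 5, 7}.

6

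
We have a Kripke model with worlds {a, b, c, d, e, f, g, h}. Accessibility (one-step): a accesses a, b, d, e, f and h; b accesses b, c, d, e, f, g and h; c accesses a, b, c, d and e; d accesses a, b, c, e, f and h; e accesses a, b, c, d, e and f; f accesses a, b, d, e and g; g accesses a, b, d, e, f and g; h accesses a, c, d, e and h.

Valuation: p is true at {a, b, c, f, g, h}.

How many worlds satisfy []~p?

0

a: successors {a, b, d, e, f, h}; ~p there: a:F, b:F, d:T, e:T, f:F, h:F. ✗
b: successors {b, c, d, e, f, g, h}; ~p there: b:F, c:F, d:T, e:T, f:F, g:F, h:F. ✗
c: successors {a, b, c, d, e}; ~p there: a:F, b:F, c:F, d:T, e:T. ✗
d: successors {a, b, c, e, f, h}; ~p there: a:F, b:F, c:F, e:T, f:F, h:F. ✗
e: successors {a, b, c, d, e, f}; ~p there: a:F, b:F, c:F, d:T, e:T, f:F. ✗
f: successors {a, b, d, e, g}; ~p there: a:F, b:F, d:T, e:T, g:F. ✗
g: successors {a, b, d, e, f, g}; ~p there: a:F, b:F, d:T, e:T, f:F, g:F. ✗
h: successors {a, c, d, e, h}; ~p there: a:F, c:F, d:T, e:T, h:F. ✗
Satisfying worlds: ∅.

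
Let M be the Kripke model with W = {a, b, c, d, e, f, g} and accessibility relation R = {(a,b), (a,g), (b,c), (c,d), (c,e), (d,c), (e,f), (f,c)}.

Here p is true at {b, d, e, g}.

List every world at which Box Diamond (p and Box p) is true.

a: successors {b, g}; Diamond (p and Box p) there: b:F, g:F. ✗
b: successors {c}; Diamond (p and Box p) there: c:F. ✗
c: successors {d, e}; Diamond (p and Box p) there: d:F, e:F. ✗
d: successors {c}; Diamond (p and Box p) there: c:F. ✗
e: successors {f}; Diamond (p and Box p) there: f:F. ✗
f: successors {c}; Diamond (p and Box p) there: c:F. ✗
g: no successors, so Box Diamond (p and Box p) holds vacuously. ✓

{g}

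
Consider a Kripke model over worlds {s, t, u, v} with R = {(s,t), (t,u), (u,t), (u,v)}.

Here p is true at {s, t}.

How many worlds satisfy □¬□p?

s: successors {t}; ¬□p there: t:T. ✓
t: successors {u}; ¬□p there: u:T. ✓
u: successors {t, v}; ¬□p there: t:T, v:F. ✗
v: no successors, so □¬□p holds vacuously. ✓
Satisfying worlds: {s, t, v}.

3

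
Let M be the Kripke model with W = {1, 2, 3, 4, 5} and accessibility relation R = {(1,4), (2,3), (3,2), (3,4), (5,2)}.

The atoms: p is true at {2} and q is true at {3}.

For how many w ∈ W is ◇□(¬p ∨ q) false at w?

1: successors {4}; □(¬p ∨ q) there: 4:T. ✓
2: successors {3}; □(¬p ∨ q) there: 3:F. ✗
3: successors {2, 4}; □(¬p ∨ q) there: 2:T, 4:T. ✓
4: no successors, so ◇□(¬p ∨ q) fails. ✗
5: successors {2}; □(¬p ∨ q) there: 2:T. ✓
Satisfying worlds: {1, 3, 5}.
So ◇□(¬p ∨ q) fails at the other 2 worlds.

2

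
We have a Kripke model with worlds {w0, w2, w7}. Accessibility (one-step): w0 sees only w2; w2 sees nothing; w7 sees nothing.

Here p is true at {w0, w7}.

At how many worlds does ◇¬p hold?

w0: successors {w2}; ¬p there: w2:T. ✓
w2: no successors, so ◇¬p fails. ✗
w7: no successors, so ◇¬p fails. ✗
Satisfying worlds: {w0}.

1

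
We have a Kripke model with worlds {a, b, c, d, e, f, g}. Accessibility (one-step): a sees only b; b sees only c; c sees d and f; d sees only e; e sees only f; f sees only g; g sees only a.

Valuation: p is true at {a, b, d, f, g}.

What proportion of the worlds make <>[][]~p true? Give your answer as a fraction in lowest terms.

a: successors {b}; [][]~p there: b:F. ✗
b: successors {c}; [][]~p there: c:F. ✗
c: successors {d, f}; [][]~p there: d:F, f:F. ✗
d: successors {e}; [][]~p there: e:F. ✗
e: successors {f}; [][]~p there: f:F. ✗
f: successors {g}; [][]~p there: g:F. ✗
g: successors {a}; [][]~p there: a:T. ✓
That's 1 of 7 worlds, so 1/7.

1/7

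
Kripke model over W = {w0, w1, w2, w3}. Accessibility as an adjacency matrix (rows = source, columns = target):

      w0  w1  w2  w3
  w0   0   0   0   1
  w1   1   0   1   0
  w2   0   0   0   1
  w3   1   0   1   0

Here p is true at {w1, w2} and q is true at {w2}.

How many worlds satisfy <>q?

w0: successors {w3}; q there: w3:F. ✗
w1: successors {w0, w2}; q there: w0:F, w2:T. ✓
w2: successors {w3}; q there: w3:F. ✗
w3: successors {w0, w2}; q there: w0:F, w2:T. ✓
Satisfying worlds: {w1, w3}.

2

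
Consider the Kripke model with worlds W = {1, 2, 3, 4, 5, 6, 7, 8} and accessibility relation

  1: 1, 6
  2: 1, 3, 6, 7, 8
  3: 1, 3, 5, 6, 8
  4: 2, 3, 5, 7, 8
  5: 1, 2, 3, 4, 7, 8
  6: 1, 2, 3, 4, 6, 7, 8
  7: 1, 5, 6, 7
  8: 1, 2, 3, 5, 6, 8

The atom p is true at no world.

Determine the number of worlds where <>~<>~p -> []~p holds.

8

1: <>~<>~p is F, []~p is T. ✓
2: <>~<>~p is F, []~p is T. ✓
3: <>~<>~p is F, []~p is T. ✓
4: <>~<>~p is F, []~p is T. ✓
5: <>~<>~p is F, []~p is T. ✓
6: <>~<>~p is F, []~p is T. ✓
7: <>~<>~p is F, []~p is T. ✓
8: <>~<>~p is F, []~p is T. ✓
Satisfying worlds: {1, 2, 3, 4, 5, 6, 7, 8}.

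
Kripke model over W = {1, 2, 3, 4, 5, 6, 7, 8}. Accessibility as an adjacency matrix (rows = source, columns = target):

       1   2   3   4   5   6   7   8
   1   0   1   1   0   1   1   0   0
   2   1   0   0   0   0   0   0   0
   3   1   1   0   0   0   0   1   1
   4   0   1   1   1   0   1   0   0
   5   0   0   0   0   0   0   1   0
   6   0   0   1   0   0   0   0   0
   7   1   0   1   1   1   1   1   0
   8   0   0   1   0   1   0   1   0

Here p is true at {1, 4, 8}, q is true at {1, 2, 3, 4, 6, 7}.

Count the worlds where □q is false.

1: successors {2, 3, 5, 6}; q there: 2:T, 3:T, 5:F, 6:T. ✗
2: successors {1}; q there: 1:T. ✓
3: successors {1, 2, 7, 8}; q there: 1:T, 2:T, 7:T, 8:F. ✗
4: successors {2, 3, 4, 6}; q there: 2:T, 3:T, 4:T, 6:T. ✓
5: successors {7}; q there: 7:T. ✓
6: successors {3}; q there: 3:T. ✓
7: successors {1, 3, 4, 5, 6, 7}; q there: 1:T, 3:T, 4:T, 5:F, 6:T, 7:T. ✗
8: successors {3, 5, 7}; q there: 3:T, 5:F, 7:T. ✗
Satisfying worlds: {2, 4, 5, 6}.
So □q fails at the other 4 worlds.

4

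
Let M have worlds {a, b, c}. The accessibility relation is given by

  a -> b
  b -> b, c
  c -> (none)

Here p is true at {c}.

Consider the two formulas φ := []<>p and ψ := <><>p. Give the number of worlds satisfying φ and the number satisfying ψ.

2 and 2

For []<>p:
a: successors {b}; <>p there: b:T. ✓
b: successors {b, c}; <>p there: b:T, c:F. ✗
c: no successors, so []<>p holds vacuously. ✓
— 2 worlds.
For <><>p:
a: successors {b}; <>p there: b:T. ✓
b: successors {b, c}; <>p there: b:T, c:F. ✓
c: no successors, so <><>p fails. ✗
— 2 worlds.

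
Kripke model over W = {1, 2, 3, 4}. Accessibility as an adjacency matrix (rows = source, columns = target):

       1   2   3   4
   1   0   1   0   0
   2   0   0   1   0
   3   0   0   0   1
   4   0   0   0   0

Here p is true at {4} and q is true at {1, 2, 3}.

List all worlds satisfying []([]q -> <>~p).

1: successors {2}; []q -> <>~p there: 2:T. ✓
2: successors {3}; []q -> <>~p there: 3:T. ✓
3: successors {4}; []q -> <>~p there: 4:F. ✗
4: no successors, so []([]q -> <>~p) holds vacuously. ✓

{1, 2, 4}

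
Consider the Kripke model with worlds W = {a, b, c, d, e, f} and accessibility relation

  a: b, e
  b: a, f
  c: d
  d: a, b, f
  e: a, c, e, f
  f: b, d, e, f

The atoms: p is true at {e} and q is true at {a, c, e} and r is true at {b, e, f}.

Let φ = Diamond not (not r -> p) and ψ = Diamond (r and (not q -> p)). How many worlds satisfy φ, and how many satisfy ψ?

5 and 3

For Diamond not (not r -> p):
a: successors {b, e}; not (not r -> p) there: b:F, e:F. ✗
b: successors {a, f}; not (not r -> p) there: a:T, f:F. ✓
c: successors {d}; not (not r -> p) there: d:T. ✓
d: successors {a, b, f}; not (not r -> p) there: a:T, b:F, f:F. ✓
e: successors {a, c, e, f}; not (not r -> p) there: a:T, c:T, e:F, f:F. ✓
f: successors {b, d, e, f}; not (not r -> p) there: b:F, d:T, e:F, f:F. ✓
— 5 worlds.
For Diamond (r and (not q -> p)):
a: successors {b, e}; r and (not q -> p) there: b:F, e:T. ✓
b: successors {a, f}; r and (not q -> p) there: a:F, f:F. ✗
c: successors {d}; r and (not q -> p) there: d:F. ✗
d: successors {a, b, f}; r and (not q -> p) there: a:F, b:F, f:F. ✗
e: successors {a, c, e, f}; r and (not q -> p) there: a:F, c:F, e:T, f:F. ✓
f: successors {b, d, e, f}; r and (not q -> p) there: b:F, d:F, e:T, f:F. ✓
— 3 worlds.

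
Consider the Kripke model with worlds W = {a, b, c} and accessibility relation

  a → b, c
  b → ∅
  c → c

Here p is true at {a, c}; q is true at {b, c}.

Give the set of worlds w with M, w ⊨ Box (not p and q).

{b}

a: successors {b, c}; not p and q there: b:T, c:F. ✗
b: no successors, so Box (not p and q) holds vacuously. ✓
c: successors {c}; not p and q there: c:F. ✗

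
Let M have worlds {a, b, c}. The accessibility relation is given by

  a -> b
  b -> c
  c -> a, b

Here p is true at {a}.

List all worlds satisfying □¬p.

a: successors {b}; ¬p there: b:T. ✓
b: successors {c}; ¬p there: c:T. ✓
c: successors {a, b}; ¬p there: a:F, b:T. ✗

{a, b}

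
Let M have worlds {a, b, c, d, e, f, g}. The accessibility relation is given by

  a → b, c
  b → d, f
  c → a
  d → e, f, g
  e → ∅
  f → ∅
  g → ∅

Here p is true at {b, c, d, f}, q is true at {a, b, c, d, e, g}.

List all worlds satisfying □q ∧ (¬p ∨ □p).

{a, e, f, g}

a: □q is T, ¬p ∨ □p is T. ✓
b: □q is F, ¬p ∨ □p is T. ✗
c: □q is T, ¬p ∨ □p is F. ✗
d: □q is F, ¬p ∨ □p is F. ✗
e: □q is T, ¬p ∨ □p is T. ✓
f: □q is T, ¬p ∨ □p is T. ✓
g: □q is T, ¬p ∨ □p is T. ✓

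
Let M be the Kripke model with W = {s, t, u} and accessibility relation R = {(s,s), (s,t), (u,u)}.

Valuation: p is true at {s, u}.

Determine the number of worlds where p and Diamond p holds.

2

s: p is T, Diamond p is T. ✓
t: p is F, Diamond p is F. ✗
u: p is T, Diamond p is T. ✓
Satisfying worlds: {s, u}.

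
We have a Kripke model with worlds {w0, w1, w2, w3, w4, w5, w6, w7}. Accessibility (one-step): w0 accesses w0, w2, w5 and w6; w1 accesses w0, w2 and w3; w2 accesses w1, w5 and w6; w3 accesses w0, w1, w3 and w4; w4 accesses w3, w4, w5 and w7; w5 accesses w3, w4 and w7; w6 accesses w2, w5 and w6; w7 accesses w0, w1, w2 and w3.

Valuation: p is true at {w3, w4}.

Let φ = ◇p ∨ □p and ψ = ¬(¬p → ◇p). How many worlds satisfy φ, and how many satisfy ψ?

5 and 3

For ◇p ∨ □p:
w0: ◇p is F, □p is F. ✗
w1: ◇p is T, □p is F. ✓
w2: ◇p is F, □p is F. ✗
w3: ◇p is T, □p is F. ✓
w4: ◇p is T, □p is F. ✓
w5: ◇p is T, □p is F. ✓
w6: ◇p is F, □p is F. ✗
w7: ◇p is T, □p is F. ✓
— 5 worlds.
For ¬(¬p → ◇p):
w0: ¬p → ◇p is F. ✓
w1: ¬p → ◇p is T. ✗
w2: ¬p → ◇p is F. ✓
w3: ¬p → ◇p is T. ✗
w4: ¬p → ◇p is T. ✗
w5: ¬p → ◇p is T. ✗
w6: ¬p → ◇p is F. ✓
w7: ¬p → ◇p is T. ✗
— 3 worlds.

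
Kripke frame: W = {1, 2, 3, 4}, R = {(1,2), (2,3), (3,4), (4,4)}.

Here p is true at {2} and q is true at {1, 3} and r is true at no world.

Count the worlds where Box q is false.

3

1: successors {2}; q there: 2:F. ✗
2: successors {3}; q there: 3:T. ✓
3: successors {4}; q there: 4:F. ✗
4: successors {4}; q there: 4:F. ✗
Satisfying worlds: {2}.
So Box q fails at the other 3 worlds.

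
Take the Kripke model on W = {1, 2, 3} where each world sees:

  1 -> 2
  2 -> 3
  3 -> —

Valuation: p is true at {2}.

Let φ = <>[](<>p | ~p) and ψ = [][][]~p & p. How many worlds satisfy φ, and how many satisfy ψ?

For <>[](<>p | ~p):
1: successors {2}; [](<>p | ~p) there: 2:T. ✓
2: successors {3}; [](<>p | ~p) there: 3:T. ✓
3: no successors, so <>[](<>p | ~p) fails. ✗
— 2 worlds.
For [][][]~p & p:
1: [][][]~p is T, p is F. ✗
2: [][][]~p is T, p is T. ✓
3: [][][]~p is T, p is F. ✗
— 1 world.

2 and 1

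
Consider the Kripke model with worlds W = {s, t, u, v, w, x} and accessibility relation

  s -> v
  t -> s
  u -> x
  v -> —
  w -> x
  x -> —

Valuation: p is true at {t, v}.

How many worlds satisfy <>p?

1

s: successors {v}; p there: v:T. ✓
t: successors {s}; p there: s:F. ✗
u: successors {x}; p there: x:F. ✗
v: no successors, so <>p fails. ✗
w: successors {x}; p there: x:F. ✗
x: no successors, so <>p fails. ✗
Satisfying worlds: {s}.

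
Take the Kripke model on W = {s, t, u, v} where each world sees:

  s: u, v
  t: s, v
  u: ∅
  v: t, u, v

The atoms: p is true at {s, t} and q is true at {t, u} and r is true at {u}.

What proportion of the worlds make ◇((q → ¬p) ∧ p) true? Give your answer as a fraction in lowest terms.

1/4

s: successors {u, v}; (q → ¬p) ∧ p there: u:F, v:F. ✗
t: successors {s, v}; (q → ¬p) ∧ p there: s:T, v:F. ✓
u: no successors, so ◇((q → ¬p) ∧ p) fails. ✗
v: successors {t, u, v}; (q → ¬p) ∧ p there: t:F, u:F, v:F. ✗
That's 1 of 4 worlds, so 1/4.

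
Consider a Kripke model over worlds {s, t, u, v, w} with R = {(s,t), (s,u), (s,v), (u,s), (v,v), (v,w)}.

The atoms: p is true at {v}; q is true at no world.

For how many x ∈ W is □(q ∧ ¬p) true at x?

s: successors {t, u, v}; q ∧ ¬p there: t:F, u:F, v:F. ✗
t: no successors, so □(q ∧ ¬p) holds vacuously. ✓
u: successors {s}; q ∧ ¬p there: s:F. ✗
v: successors {v, w}; q ∧ ¬p there: v:F, w:F. ✗
w: no successors, so □(q ∧ ¬p) holds vacuously. ✓
Satisfying worlds: {t, w}.

2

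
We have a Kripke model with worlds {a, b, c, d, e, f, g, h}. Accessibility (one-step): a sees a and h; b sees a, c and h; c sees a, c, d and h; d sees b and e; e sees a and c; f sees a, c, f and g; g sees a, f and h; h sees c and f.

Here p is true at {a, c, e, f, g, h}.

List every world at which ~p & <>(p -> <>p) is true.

{b, d}

a: ~p is F, <>(p -> <>p) is T. ✗
b: ~p is T, <>(p -> <>p) is T. ✓
c: ~p is F, <>(p -> <>p) is T. ✗
d: ~p is T, <>(p -> <>p) is T. ✓
e: ~p is F, <>(p -> <>p) is T. ✗
f: ~p is F, <>(p -> <>p) is T. ✗
g: ~p is F, <>(p -> <>p) is T. ✗
h: ~p is F, <>(p -> <>p) is T. ✗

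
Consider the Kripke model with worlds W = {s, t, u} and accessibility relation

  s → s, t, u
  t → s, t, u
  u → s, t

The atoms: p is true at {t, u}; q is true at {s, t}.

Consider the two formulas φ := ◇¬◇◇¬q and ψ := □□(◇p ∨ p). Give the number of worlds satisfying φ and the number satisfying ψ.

0 and 3

For ◇¬◇◇¬q:
s: successors {s, t, u}; ¬◇◇¬q there: s:F, t:F, u:F. ✗
t: successors {s, t, u}; ¬◇◇¬q there: s:F, t:F, u:F. ✗
u: successors {s, t}; ¬◇◇¬q there: s:F, t:F. ✗
— 0 worlds.
For □□(◇p ∨ p):
s: successors {s, t, u}; □(◇p ∨ p) there: s:T, t:T, u:T. ✓
t: successors {s, t, u}; □(◇p ∨ p) there: s:T, t:T, u:T. ✓
u: successors {s, t}; □(◇p ∨ p) there: s:T, t:T. ✓
— 3 worlds.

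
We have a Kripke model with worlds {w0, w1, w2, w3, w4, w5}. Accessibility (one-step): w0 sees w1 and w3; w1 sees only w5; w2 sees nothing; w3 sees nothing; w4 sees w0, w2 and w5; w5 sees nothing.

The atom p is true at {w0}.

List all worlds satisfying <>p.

{w4}

w0: successors {w1, w3}; p there: w1:F, w3:F. ✗
w1: successors {w5}; p there: w5:F. ✗
w2: no successors, so <>p fails. ✗
w3: no successors, so <>p fails. ✗
w4: successors {w0, w2, w5}; p there: w0:T, w2:F, w5:F. ✓
w5: no successors, so <>p fails. ✗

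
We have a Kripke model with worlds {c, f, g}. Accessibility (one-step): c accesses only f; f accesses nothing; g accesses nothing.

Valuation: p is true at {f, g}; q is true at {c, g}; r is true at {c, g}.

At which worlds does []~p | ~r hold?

c: []~p is F, ~r is F. ✗
f: []~p is T, ~r is T. ✓
g: []~p is T, ~r is F. ✓

{f, g}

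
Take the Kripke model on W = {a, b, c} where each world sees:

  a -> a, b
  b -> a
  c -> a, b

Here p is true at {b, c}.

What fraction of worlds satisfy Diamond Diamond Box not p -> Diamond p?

2/3

a: Diamond Diamond Box not p is T, Diamond p is T. ✓
b: Diamond Diamond Box not p is T, Diamond p is F. ✗
c: Diamond Diamond Box not p is T, Diamond p is T. ✓
That's 2 of 3 worlds, so 2/3.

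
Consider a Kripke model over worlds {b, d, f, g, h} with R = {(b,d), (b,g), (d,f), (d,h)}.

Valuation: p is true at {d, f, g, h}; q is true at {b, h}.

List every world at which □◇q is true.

b: successors {d, g}; ◇q there: d:T, g:F. ✗
d: successors {f, h}; ◇q there: f:F, h:F. ✗
f: no successors, so □◇q holds vacuously. ✓
g: no successors, so □◇q holds vacuously. ✓
h: no successors, so □◇q holds vacuously. ✓

{f, g, h}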